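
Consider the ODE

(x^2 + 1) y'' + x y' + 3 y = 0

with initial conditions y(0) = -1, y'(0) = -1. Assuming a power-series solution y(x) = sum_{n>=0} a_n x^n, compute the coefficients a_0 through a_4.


Ansatz: y(x) = sum_{n>=0} a_n x^n, so y'(x) = sum_{n>=1} n a_n x^(n-1) and y''(x) = sum_{n>=2} n(n-1) a_n x^(n-2).
Substitute into P(x) y'' + Q(x) y' + R(x) y = 0 with P(x) = x^2 + 1, Q(x) = x, R(x) = 3, and match powers of x.
Initial conditions: a_0 = -1, a_1 = -1.
Setting the coefficient of each power of x to zero and solving order by order (substituting the coefficients already found):
  x^0: 2 a_2 + 3 a_0 = 0  ->  2 a_2 = -3 a_0 = 3  ->  a_2 = 3/2
  x^1: 6 a_3 + 4 a_1 = 0  ->  6 a_3 = -4 a_1 = 4  ->  a_3 = 2/3
  x^2: 12 a_4 + 7 a_2 = 0  ->  12 a_4 = -7 a_2 = -21/2  ->  a_4 = -7/8
Truncated series: y(x) = -1 - x + (3/2) x^2 + (2/3) x^3 - (7/8) x^4 + O(x^5).

a_0 = -1; a_1 = -1; a_2 = 3/2; a_3 = 2/3; a_4 = -7/8


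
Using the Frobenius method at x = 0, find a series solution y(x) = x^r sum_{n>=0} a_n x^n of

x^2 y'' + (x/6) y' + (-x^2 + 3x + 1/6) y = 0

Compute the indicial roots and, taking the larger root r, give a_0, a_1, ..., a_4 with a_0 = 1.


Write in Frobenius form y'' + (p(x)/x) y' + (q(x)/x^2) y = 0:
  p(x) = 1/6,  q(x) = -x^2 + 3x + 1/6.
Indicial equation: r(r-1) + (1/6) r + (1/6) = 0 -> roots r_1 = 1/2, r_2 = 1/3.
Take r = r_1 = 1/2. Let y(x) = x^r sum_{n>=0} a_n x^n with a_0 = 1.
Substitute y = x^r sum a_n x^n and match x^{r+n}. The recurrence is
  D(n) a_n + 3 a_{n-1} - 1 a_{n-2} = 0,  where D(n) = (r+n)(r+n-1) + (1/6)(r+n) + (1/6).
  a_n = [-3 a_{n-1} + 1 a_{n-2}] / D(n).
Since the indicial polynomial factors as (r - r_1)(r - r_2), D(n) = (r_1 + n - r_1)(r_1 + n - r_2) = n(n + 1/6).
Evaluating step by step (a_0 = 1):
  n = 1: D(1) = 1(1 + 1/6) = 7/6; numerator = -3(1) = -3; a_1 = (-3)/(7/6) = -18/7
  n = 2: D(2) = 2(2 + 1/6) = 13/3; numerator = -3(-18/7) + 1(1) = 61/7; a_2 = (61/7)/(13/3) = 183/91
  n = 3: D(3) = 3(3 + 1/6) = 19/2; numerator = -3(183/91) + 1(-18/7) = -783/91; a_3 = (-783/91)/(19/2) = -1566/1729
  n = 4: D(4) = 4(4 + 1/6) = 50/3; numerator = -3(-1566/1729) + 1(183/91) = 8175/1729; a_4 = (8175/1729)/(50/3) = 981/3458

r = 1/2; a_0 = 1; a_1 = -18/7; a_2 = 183/91; a_3 = -1566/1729; a_4 = 981/3458


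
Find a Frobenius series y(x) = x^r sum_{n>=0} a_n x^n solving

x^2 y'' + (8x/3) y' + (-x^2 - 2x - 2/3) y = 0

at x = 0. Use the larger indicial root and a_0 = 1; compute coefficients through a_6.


Write in Frobenius form y'' + (p(x)/x) y' + (q(x)/x^2) y = 0:
  p(x) = 8/3,  q(x) = -x^2 - 2x - 2/3.
Indicial equation: r(r-1) + (8/3) r + (-2/3) = 0 -> roots r_1 = 1/3, r_2 = -2.
Take r = r_1 = 1/3. Let y(x) = x^r sum_{n>=0} a_n x^n with a_0 = 1.
Substitute y = x^r sum a_n x^n and match x^{r+n}. The recurrence is
  D(n) a_n - 2 a_{n-1} - 1 a_{n-2} = 0,  where D(n) = (r+n)(r+n-1) + (8/3)(r+n) + (-2/3).
  a_n = [2 a_{n-1} + 1 a_{n-2}] / D(n).
Since the indicial polynomial factors as (r - r_1)(r - r_2), D(n) = (r_1 + n - r_1)(r_1 + n - r_2) = n(n + 7/3).
Evaluating step by step (a_0 = 1):
  n = 1: D(1) = 1(1 + 7/3) = 10/3; numerator = 2(1) = 2; a_1 = (2)/(10/3) = 3/5
  n = 2: D(2) = 2(2 + 7/3) = 26/3; numerator = 2(3/5) + 1(1) = 11/5; a_2 = (11/5)/(26/3) = 33/130
  n = 3: D(3) = 3(3 + 7/3) = 16; numerator = 2(33/130) + 1(3/5) = 72/65; a_3 = (72/65)/(16) = 9/130
  n = 4: D(4) = 4(4 + 7/3) = 76/3; numerator = 2(9/130) + 1(33/130) = 51/130; a_4 = (51/130)/(76/3) = 153/9880
  n = 5: D(5) = 5(5 + 7/3) = 110/3; numerator = 2(153/9880) + 1(9/130) = 99/988; a_5 = (99/988)/(110/3) = 27/9880
  n = 6: D(6) = 6(6 + 7/3) = 50; numerator = 2(27/9880) + 1(153/9880) = 207/9880; a_6 = (207/9880)/(50) = 207/494000

r = 1/3; a_0 = 1; a_1 = 3/5; a_2 = 33/130; a_3 = 9/130; a_4 = 153/9880; a_5 = 27/9880; a_6 = 207/494000


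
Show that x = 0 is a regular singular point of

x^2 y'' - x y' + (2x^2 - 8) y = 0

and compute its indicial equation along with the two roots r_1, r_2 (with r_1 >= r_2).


Divide by x^2 to reach normal form y'' + P_1(x) y' + P_2(x) y = 0 with P_1(x) = -1/x and P_2(x) = 2 - 8/x^2.
x = 0 is a singular point because the y'-coefficient -1/x has a pole at x = 0 and the y-coefficient 2 - 8/x^2 has a pole at x = 0.
It is a regular singular point because x P_1(x) = p(x) = -1 and x^2 P_2(x) = q(x) = 2x^2 - 8 are polynomials, hence analytic at x = 0.
p(0) = -1,  q(0) = -8.
Indicial equation: r(r-1) + p(0) r + q(0) = 0, i.e. r^2 + (p(0) - 1) r + q(0) = 0, i.e. r^2 - 2 r - 8 = 0.
Discriminant: (-2)^2 - 4(-8) = 36, so r = (2 ± 6)/2.
Solving: r_1 = 4, r_2 = -2.

indicial: r^2 - 2 r - 8 = 0; roots r_1 = 4, r_2 = -2


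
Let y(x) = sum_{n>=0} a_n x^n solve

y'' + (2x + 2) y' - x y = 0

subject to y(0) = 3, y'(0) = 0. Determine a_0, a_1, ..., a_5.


Ansatz: y(x) = sum_{n>=0} a_n x^n, so y'(x) = sum_{n>=1} n a_n x^(n-1) and y''(x) = sum_{n>=2} n(n-1) a_n x^(n-2).
Substitute into P(x) y'' + Q(x) y' + R(x) y = 0 with P(x) = 1, Q(x) = 2x + 2, R(x) = -x, and match powers of x.
Initial conditions: a_0 = 3, a_1 = 0.
Setting the coefficient of each power of x to zero and solving order by order (substituting the coefficients already found):
  x^0: 2 a_2 + 2 a_1 = 0  ->  2 a_2 = -2 a_1 = 0  ->  a_2 = 0
  x^1: 6 a_3 + 4 a_2 + 2 a_1 - a_0 = 0  ->  6 a_3 = -4 a_2 - 2 a_1 + a_0 = 3  ->  a_3 = 1/2
  x^2: 12 a_4 + 6 a_3 + 4 a_2 - a_1 = 0  ->  12 a_4 = -6 a_3 - 4 a_2 + a_1 = -3  ->  a_4 = -1/4
  x^3: 20 a_5 + 8 a_4 + 6 a_3 - a_2 = 0  ->  20 a_5 = -8 a_4 - 6 a_3 + a_2 = -1  ->  a_5 = -1/20
Truncated series: y(x) = 3 + (1/2) x^3 - (1/4) x^4 - (1/20) x^5 + O(x^6).

a_0 = 3; a_1 = 0; a_2 = 0; a_3 = 1/2; a_4 = -1/4; a_5 = -1/20


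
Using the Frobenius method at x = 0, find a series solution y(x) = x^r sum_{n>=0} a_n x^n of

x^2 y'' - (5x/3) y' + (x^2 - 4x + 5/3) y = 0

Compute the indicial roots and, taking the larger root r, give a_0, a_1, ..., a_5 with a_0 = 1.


Write in Frobenius form y'' + (p(x)/x) y' + (q(x)/x^2) y = 0:
  p(x) = -5/3,  q(x) = x^2 - 4x + 5/3.
Indicial equation: r(r-1) + (-5/3) r + (5/3) = 0 -> roots r_1 = 5/3, r_2 = 1.
Take r = r_1 = 5/3. Let y(x) = x^r sum_{n>=0} a_n x^n with a_0 = 1.
Substitute y = x^r sum a_n x^n and match x^{r+n}. The recurrence is
  D(n) a_n - 4 a_{n-1} + 1 a_{n-2} = 0,  where D(n) = (r+n)(r+n-1) + (-5/3)(r+n) + (5/3).
  a_n = [4 a_{n-1} - 1 a_{n-2}] / D(n).
Since the indicial polynomial factors as (r - r_1)(r - r_2), D(n) = (r_1 + n - r_1)(r_1 + n - r_2) = n(n + 2/3).
Evaluating step by step (a_0 = 1):
  n = 1: D(1) = 1(1 + 2/3) = 5/3; numerator = 4(1) = 4; a_1 = (4)/(5/3) = 12/5
  n = 2: D(2) = 2(2 + 2/3) = 16/3; numerator = 4(12/5) - 1(1) = 43/5; a_2 = (43/5)/(16/3) = 129/80
  n = 3: D(3) = 3(3 + 2/3) = 11; numerator = 4(129/80) - 1(12/5) = 81/20; a_3 = (81/20)/(11) = 81/220
  n = 4: D(4) = 4(4 + 2/3) = 56/3; numerator = 4(81/220) - 1(129/80) = -123/880; a_4 = (-123/880)/(56/3) = -369/49280
  n = 5: D(5) = 5(5 + 2/3) = 85/3; numerator = 4(-369/49280) - 1(81/220) = -981/2464; a_5 = (-981/2464)/(85/3) = -2943/209440

r = 5/3; a_0 = 1; a_1 = 12/5; a_2 = 129/80; a_3 = 81/220; a_4 = -369/49280; a_5 = -2943/209440


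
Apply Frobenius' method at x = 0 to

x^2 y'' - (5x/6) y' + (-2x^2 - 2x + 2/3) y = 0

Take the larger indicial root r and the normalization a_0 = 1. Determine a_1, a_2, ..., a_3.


Write in Frobenius form y'' + (p(x)/x) y' + (q(x)/x^2) y = 0:
  p(x) = -5/6,  q(x) = -2x^2 - 2x + 2/3.
Indicial equation: r(r-1) + (-5/6) r + (2/3) = 0 -> roots r_1 = 4/3, r_2 = 1/2.
Take r = r_1 = 4/3. Let y(x) = x^r sum_{n>=0} a_n x^n with a_0 = 1.
Substitute y = x^r sum a_n x^n and match x^{r+n}. The recurrence is
  D(n) a_n - 2 a_{n-1} - 2 a_{n-2} = 0,  where D(n) = (r+n)(r+n-1) + (-5/6)(r+n) + (2/3).
  a_n = [2 a_{n-1} + 2 a_{n-2}] / D(n).
Since the indicial polynomial factors as (r - r_1)(r - r_2), D(n) = (r_1 + n - r_1)(r_1 + n - r_2) = n(n + 5/6).
Evaluating step by step (a_0 = 1):
  n = 1: D(1) = 1(1 + 5/6) = 11/6; numerator = 2(1) = 2; a_1 = (2)/(11/6) = 12/11
  n = 2: D(2) = 2(2 + 5/6) = 17/3; numerator = 2(12/11) + 2(1) = 46/11; a_2 = (46/11)/(17/3) = 138/187
  n = 3: D(3) = 3(3 + 5/6) = 23/2; numerator = 2(138/187) + 2(12/11) = 684/187; a_3 = (684/187)/(23/2) = 1368/4301

r = 4/3; a_0 = 1; a_1 = 12/11; a_2 = 138/187; a_3 = 1368/4301


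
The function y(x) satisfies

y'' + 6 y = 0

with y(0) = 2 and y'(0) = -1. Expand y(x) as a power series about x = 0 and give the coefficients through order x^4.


Ansatz: y(x) = sum_{n>=0} a_n x^n, so y'(x) = sum_{n>=1} n a_n x^(n-1) and y''(x) = sum_{n>=2} n(n-1) a_n x^(n-2).
Substitute into P(x) y'' + Q(x) y' + R(x) y = 0 with P(x) = 1, Q(x) = 0, R(x) = 6, and match powers of x.
Initial conditions: a_0 = 2, a_1 = -1.
Setting the coefficient of each power of x to zero and solving order by order (substituting the coefficients already found):
  x^0: 2 a_2 + 6 a_0 = 0  ->  2 a_2 = -6 a_0 = -12  ->  a_2 = -6
  x^1: 6 a_3 + 6 a_1 = 0  ->  6 a_3 = -6 a_1 = 6  ->  a_3 = 1
  x^2: 12 a_4 + 6 a_2 = 0  ->  12 a_4 = -6 a_2 = 36  ->  a_4 = 3
Truncated series: y(x) = 2 - x - 6 x^2 + x^3 + 3 x^4 + O(x^5).

a_0 = 2; a_1 = -1; a_2 = -6; a_3 = 1; a_4 = 3


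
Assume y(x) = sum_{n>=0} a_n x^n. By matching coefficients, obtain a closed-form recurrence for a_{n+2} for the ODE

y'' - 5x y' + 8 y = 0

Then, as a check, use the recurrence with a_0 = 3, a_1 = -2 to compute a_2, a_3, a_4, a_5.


Substitute y = sum_n a_n x^n.
y''(x) has coefficient (n+2)(n+1) a_{n+2} at x^n;
-5 x y'(x) has coefficient -5 n a_n at x^n (shift);
8 y(x) has coefficient 8 a_n at x^n.
Matching x^n: (n+2)(n+1) a_{n+2} + (-5n + 8) a_n = 0.
Thus a_{n+2} = (5n - 8) / ((n+1)(n+2)) * a_n.

Check with a_0 = 3, a_1 = -2 (apply the recurrence for n = 0, 1, 2, 3): a_0 = 3, a_1 = -2, a_2 = -12, a_3 = 1, a_4 = -2, a_5 = 7/20.

a_(n+2) = (5n - 8) / ((n+1)(n+2)) * a_n; check: a_0 = 3, a_1 = -2, a_2 = -12, a_3 = 1, a_4 = -2, a_5 = 7/20


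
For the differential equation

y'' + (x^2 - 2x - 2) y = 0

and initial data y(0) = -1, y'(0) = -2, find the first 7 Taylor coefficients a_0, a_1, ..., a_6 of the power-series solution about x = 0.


Ansatz: y(x) = sum_{n>=0} a_n x^n, so y'(x) = sum_{n>=1} n a_n x^(n-1) and y''(x) = sum_{n>=2} n(n-1) a_n x^(n-2).
Substitute into P(x) y'' + Q(x) y' + R(x) y = 0 with P(x) = 1, Q(x) = 0, R(x) = x^2 - 2x - 2, and match powers of x.
Initial conditions: a_0 = -1, a_1 = -2.
Setting the coefficient of each power of x to zero and solving order by order (substituting the coefficients already found):
  x^0: 2 a_2 - 2 a_0 = 0  ->  2 a_2 = 2 a_0 = -2  ->  a_2 = -1
  x^1: 6 a_3 - 2 a_1 - 2 a_0 = 0  ->  6 a_3 = 2 a_1 + 2 a_0 = -6  ->  a_3 = -1
  x^2: 12 a_4 - 2 a_2 - 2 a_1 + a_0 = 0  ->  12 a_4 = 2 a_2 + 2 a_1 - a_0 = -5  ->  a_4 = -5/12
  x^3: 20 a_5 - 2 a_3 - 2 a_2 + a_1 = 0  ->  20 a_5 = 2 a_3 + 2 a_2 - a_1 = -2  ->  a_5 = -1/10
  x^4: 30 a_6 - 2 a_4 - 2 a_3 + a_2 = 0  ->  30 a_6 = 2 a_4 + 2 a_3 - a_2 = -11/6  ->  a_6 = -11/180
Truncated series: y(x) = -1 - 2 x - x^2 - x^3 - (5/12) x^4 - (1/10) x^5 - (11/180) x^6 + O(x^7).

a_0 = -1; a_1 = -2; a_2 = -1; a_3 = -1; a_4 = -5/12; a_5 = -1/10; a_6 = -11/180


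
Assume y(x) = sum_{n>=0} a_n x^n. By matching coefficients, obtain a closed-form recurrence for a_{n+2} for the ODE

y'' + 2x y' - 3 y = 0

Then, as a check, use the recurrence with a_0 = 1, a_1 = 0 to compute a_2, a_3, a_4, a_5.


Substitute y = sum_n a_n x^n.
y''(x) has coefficient (n+2)(n+1) a_{n+2} at x^n;
2 x y'(x) has coefficient 2 n a_n at x^n (shift);
-3 y(x) has coefficient -3 a_n at x^n.
Matching x^n: (n+2)(n+1) a_{n+2} + (2n - 3) a_n = 0.
Thus a_{n+2} = (-2n + 3) / ((n+1)(n+2)) * a_n.

Check with a_0 = 1, a_1 = 0 (apply the recurrence for n = 0, 1, 2, 3): a_0 = 1, a_1 = 0, a_2 = 3/2, a_3 = 0, a_4 = -1/8, a_5 = 0.

a_(n+2) = (-2n + 3) / ((n+1)(n+2)) * a_n; check: a_0 = 1, a_1 = 0, a_2 = 3/2, a_3 = 0, a_4 = -1/8, a_5 = 0


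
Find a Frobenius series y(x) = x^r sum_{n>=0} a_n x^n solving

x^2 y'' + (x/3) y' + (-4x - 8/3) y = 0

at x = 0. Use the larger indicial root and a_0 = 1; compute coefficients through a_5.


Write in Frobenius form y'' + (p(x)/x) y' + (q(x)/x^2) y = 0:
  p(x) = 1/3,  q(x) = -4x - 8/3.
Indicial equation: r(r-1) + (1/3) r + (-8/3) = 0 -> roots r_1 = 2, r_2 = -4/3.
Take r = r_1 = 2. Let y(x) = x^r sum_{n>=0} a_n x^n with a_0 = 1.
Substitute y = x^r sum a_n x^n and match x^{r+n}. The recurrence is
  D(n) a_n - 4 a_{n-1} = 0,  where D(n) = (r+n)(r+n-1) + (1/3)(r+n) + (-8/3).
  a_n = 4 / D(n) * a_{n-1}.
Since the indicial polynomial factors as (r - r_1)(r - r_2), D(n) = (r_1 + n - r_1)(r_1 + n - r_2) = n(n + 10/3).
Evaluating step by step (a_0 = 1):
  n = 1: D(1) = 1(1 + 10/3) = 13/3; numerator = 4(1) = 4; a_1 = (4)/(13/3) = 12/13
  n = 2: D(2) = 2(2 + 10/3) = 32/3; numerator = 4(12/13) = 48/13; a_2 = (48/13)/(32/3) = 9/26
  n = 3: D(3) = 3(3 + 10/3) = 19; numerator = 4(9/26) = 18/13; a_3 = (18/13)/(19) = 18/247
  n = 4: D(4) = 4(4 + 10/3) = 88/3; numerator = 4(18/247) = 72/247; a_4 = (72/247)/(88/3) = 27/2717
  n = 5: D(5) = 5(5 + 10/3) = 125/3; numerator = 4(27/2717) = 108/2717; a_5 = (108/2717)/(125/3) = 324/339625

r = 2; a_0 = 1; a_1 = 12/13; a_2 = 9/26; a_3 = 18/247; a_4 = 27/2717; a_5 = 324/339625


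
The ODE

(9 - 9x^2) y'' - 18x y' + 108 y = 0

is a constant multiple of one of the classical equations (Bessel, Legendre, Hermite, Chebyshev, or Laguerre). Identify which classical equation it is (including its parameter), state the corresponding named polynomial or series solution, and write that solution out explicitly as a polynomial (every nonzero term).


All three coefficients share the factor 9; dividing through by 9 gives  (1 - x^2) y'' - 2x y' + 12 y = 0.
This matches the Legendre equation (1 - x^2) y'' - 2x y' + n(n+1) y = 0 (note the -2x y' term) with n(n+1) = 12, so n = 3; the polynomial solution is P_3(x).
With y = sum_k a_k x^k, matching x^k gives (k+2)(k+1) a_{k+2} = [k(k+1) - n(n+1)] a_k = (k - 3)(k + 4) a_k. The right side vanishes at k = 3, so the series with the parity of 3 terminates at degree 3.
Standard normalization (P_n(1) = 1): leading coefficient (2n)!/(2^n (n!)^2) = 720/(8*36) = 5/2, so a_3 = 5/2. Work downward with a_k = (k+1)(k+2) a_{k+2} / ((k - 3)(k + 4)):
  a_1 = (2)(3)(5/2) / ((1 - 3)(1 + 4)) = 15/(-10) = -3/2
Hence P_3(x) = 5 x^3/2 - 3 x/2.

P_3(x); series = 5 x^3/2 - 3 x/2


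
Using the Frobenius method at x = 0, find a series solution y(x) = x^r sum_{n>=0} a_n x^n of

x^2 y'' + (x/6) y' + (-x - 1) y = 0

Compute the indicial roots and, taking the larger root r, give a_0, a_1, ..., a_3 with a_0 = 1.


Write in Frobenius form y'' + (p(x)/x) y' + (q(x)/x^2) y = 0:
  p(x) = 1/6,  q(x) = -x - 1.
Indicial equation: r(r-1) + (1/6) r + (-1) = 0 -> roots r_1 = 3/2, r_2 = -2/3.
Take r = r_1 = 3/2. Let y(x) = x^r sum_{n>=0} a_n x^n with a_0 = 1.
Substitute y = x^r sum a_n x^n and match x^{r+n}. The recurrence is
  D(n) a_n - 1 a_{n-1} = 0,  where D(n) = (r+n)(r+n-1) + (1/6)(r+n) + (-1).
  a_n = 1 / D(n) * a_{n-1}.
Since the indicial polynomial factors as (r - r_1)(r - r_2), D(n) = (r_1 + n - r_1)(r_1 + n - r_2) = n(n + 13/6).
Evaluating step by step (a_0 = 1):
  n = 1: D(1) = 1(1 + 13/6) = 19/6; numerator = 1(1) = 1; a_1 = (1)/(19/6) = 6/19
  n = 2: D(2) = 2(2 + 13/6) = 25/3; numerator = 1(6/19) = 6/19; a_2 = (6/19)/(25/3) = 18/475
  n = 3: D(3) = 3(3 + 13/6) = 31/2; numerator = 1(18/475) = 18/475; a_3 = (18/475)/(31/2) = 36/14725

r = 3/2; a_0 = 1; a_1 = 6/19; a_2 = 18/475; a_3 = 36/14725


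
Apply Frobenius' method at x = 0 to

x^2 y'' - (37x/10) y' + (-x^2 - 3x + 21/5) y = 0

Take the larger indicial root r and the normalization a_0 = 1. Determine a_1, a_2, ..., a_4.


Write in Frobenius form y'' + (p(x)/x) y' + (q(x)/x^2) y = 0:
  p(x) = -37/10,  q(x) = -x^2 - 3x + 21/5.
Indicial equation: r(r-1) + (-37/10) r + (21/5) = 0 -> roots r_1 = 7/2, r_2 = 6/5.
Take r = r_1 = 7/2. Let y(x) = x^r sum_{n>=0} a_n x^n with a_0 = 1.
Substitute y = x^r sum a_n x^n and match x^{r+n}. The recurrence is
  D(n) a_n - 3 a_{n-1} - 1 a_{n-2} = 0,  where D(n) = (r+n)(r+n-1) + (-37/10)(r+n) + (21/5).
  a_n = [3 a_{n-1} + 1 a_{n-2}] / D(n).
Since the indicial polynomial factors as (r - r_1)(r - r_2), D(n) = (r_1 + n - r_1)(r_1 + n - r_2) = n(n + 23/10).
Evaluating step by step (a_0 = 1):
  n = 1: D(1) = 1(1 + 23/10) = 33/10; numerator = 3(1) = 3; a_1 = (3)/(33/10) = 10/11
  n = 2: D(2) = 2(2 + 23/10) = 43/5; numerator = 3(10/11) + 1(1) = 41/11; a_2 = (41/11)/(43/5) = 205/473
  n = 3: D(3) = 3(3 + 23/10) = 159/10; numerator = 3(205/473) + 1(10/11) = 95/43; a_3 = (95/43)/(159/10) = 950/6837
  n = 4: D(4) = 4(4 + 23/10) = 126/5; numerator = 3(950/6837) + 1(205/473) = 21315/25069; a_4 = (21315/25069)/(126/5) = 5075/150414

r = 7/2; a_0 = 1; a_1 = 10/11; a_2 = 205/473; a_3 = 950/6837; a_4 = 5075/150414


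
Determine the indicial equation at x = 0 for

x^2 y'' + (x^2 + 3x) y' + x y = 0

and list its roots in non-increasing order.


Divide by x^2 to reach normal form y'' + P_1(x) y' + P_2(x) y = 0 with P_1(x) = 1 + 3/x and P_2(x) = 1/x.
x = 0 is a singular point because the y'-coefficient 1 + 3/x has a pole at x = 0 and the y-coefficient 1/x has a pole at x = 0.
It is a regular singular point because x P_1(x) = p(x) = x + 3 and x^2 P_2(x) = q(x) = x are polynomials, hence analytic at x = 0.
p(0) = 3,  q(0) = 0.
Indicial equation: r(r-1) + p(0) r + q(0) = 0, i.e. r^2 + (p(0) - 1) r + q(0) = 0, i.e. r^2 + 2 r = 0.
Discriminant: (2)^2 - 4(0) = 4, so r = (-2 ± 2)/2.
Solving: r_1 = 0, r_2 = -2.

indicial: r^2 + 2 r = 0; roots r_1 = 0, r_2 = -2


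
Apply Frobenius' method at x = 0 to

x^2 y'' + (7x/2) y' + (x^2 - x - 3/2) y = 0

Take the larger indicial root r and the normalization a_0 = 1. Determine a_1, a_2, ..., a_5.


Write in Frobenius form y'' + (p(x)/x) y' + (q(x)/x^2) y = 0:
  p(x) = 7/2,  q(x) = x^2 - x - 3/2.
Indicial equation: r(r-1) + (7/2) r + (-3/2) = 0 -> roots r_1 = 1/2, r_2 = -3.
Take r = r_1 = 1/2. Let y(x) = x^r sum_{n>=0} a_n x^n with a_0 = 1.
Substitute y = x^r sum a_n x^n and match x^{r+n}. The recurrence is
  D(n) a_n - 1 a_{n-1} + 1 a_{n-2} = 0,  where D(n) = (r+n)(r+n-1) + (7/2)(r+n) + (-3/2).
  a_n = [1 a_{n-1} - 1 a_{n-2}] / D(n).
Since the indicial polynomial factors as (r - r_1)(r - r_2), D(n) = (r_1 + n - r_1)(r_1 + n - r_2) = n(n + 7/2).
Evaluating step by step (a_0 = 1):
  n = 1: D(1) = 1(1 + 7/2) = 9/2; numerator = 1(1) = 1; a_1 = (1)/(9/2) = 2/9
  n = 2: D(2) = 2(2 + 7/2) = 11; numerator = 1(2/9) - 1(1) = -7/9; a_2 = (-7/9)/(11) = -7/99
  n = 3: D(3) = 3(3 + 7/2) = 39/2; numerator = 1(-7/99) - 1(2/9) = -29/99; a_3 = (-29/99)/(39/2) = -58/3861
  n = 4: D(4) = 4(4 + 7/2) = 30; numerator = 1(-58/3861) - 1(-7/99) = 215/3861; a_4 = (215/3861)/(30) = 43/23166
  n = 5: D(5) = 5(5 + 7/2) = 85/2; numerator = 1(43/23166) - 1(-58/3861) = 391/23166; a_5 = (391/23166)/(85/2) = 23/57915

r = 1/2; a_0 = 1; a_1 = 2/9; a_2 = -7/99; a_3 = -58/3861; a_4 = 43/23166; a_5 = 23/57915


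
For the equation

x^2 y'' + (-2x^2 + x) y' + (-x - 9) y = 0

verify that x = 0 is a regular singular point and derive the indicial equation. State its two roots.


Divide by x^2 to reach normal form y'' + P_1(x) y' + P_2(x) y = 0 with P_1(x) = -2 + 1/x and P_2(x) = -1/x - 9/x^2.
x = 0 is a singular point because the y'-coefficient -2 + 1/x has a pole at x = 0 and the y-coefficient -1/x - 9/x^2 has a pole at x = 0.
It is a regular singular point because x P_1(x) = p(x) = 1 - 2x and x^2 P_2(x) = q(x) = -x - 9 are polynomials, hence analytic at x = 0.
p(0) = 1,  q(0) = -9.
Indicial equation: r(r-1) + p(0) r + q(0) = 0, i.e. r^2 + (p(0) - 1) r + q(0) = 0, i.e. r^2 - 9 = 0.
Discriminant: (0)^2 - 4(-9) = 36, so r = (0 ± 6)/2.
Solving: r_1 = 3, r_2 = -3.

indicial: r^2 - 9 = 0; roots r_1 = 3, r_2 = -3


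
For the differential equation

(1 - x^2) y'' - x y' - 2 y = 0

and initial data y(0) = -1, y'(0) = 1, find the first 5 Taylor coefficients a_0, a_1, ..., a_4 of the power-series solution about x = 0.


Ansatz: y(x) = sum_{n>=0} a_n x^n, so y'(x) = sum_{n>=1} n a_n x^(n-1) and y''(x) = sum_{n>=2} n(n-1) a_n x^(n-2).
Substitute into P(x) y'' + Q(x) y' + R(x) y = 0 with P(x) = 1 - x^2, Q(x) = -x, R(x) = -2, and match powers of x.
Initial conditions: a_0 = -1, a_1 = 1.
Setting the coefficient of each power of x to zero and solving order by order (substituting the coefficients already found):
  x^0: 2 a_2 - 2 a_0 = 0  ->  2 a_2 = 2 a_0 = -2  ->  a_2 = -1
  x^1: 6 a_3 - 3 a_1 = 0  ->  6 a_3 = 3 a_1 = 3  ->  a_3 = 1/2
  x^2: 12 a_4 - 6 a_2 = 0  ->  12 a_4 = 6 a_2 = -6  ->  a_4 = -1/2
Truncated series: y(x) = -1 + x - x^2 + (1/2) x^3 - (1/2) x^4 + O(x^5).

a_0 = -1; a_1 = 1; a_2 = -1; a_3 = 1/2; a_4 = -1/2


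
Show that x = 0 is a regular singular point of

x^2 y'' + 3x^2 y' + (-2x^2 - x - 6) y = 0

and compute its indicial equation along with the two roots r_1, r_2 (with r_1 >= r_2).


Divide by x^2 to reach normal form y'' + P_1(x) y' + P_2(x) y = 0 with P_1(x) = 3 and P_2(x) = -2 - 1/x - 6/x^2.
x = 0 is a singular point because the y-coefficient -2 - 1/x - 6/x^2 has a pole at x = 0.
It is a regular singular point because x P_1(x) = p(x) = 3x and x^2 P_2(x) = q(x) = -2x^2 - x - 6 are polynomials, hence analytic at x = 0.
p(0) = 0,  q(0) = -6.
Indicial equation: r(r-1) + p(0) r + q(0) = 0, i.e. r^2 + (p(0) - 1) r + q(0) = 0, i.e. r^2 - 1 r - 6 = 0.
Discriminant: (-1)^2 - 4(-6) = 25, so r = (1 ± 5)/2.
Solving: r_1 = 3, r_2 = -2.

indicial: r^2 - 1 r - 6 = 0; roots r_1 = 3, r_2 = -2


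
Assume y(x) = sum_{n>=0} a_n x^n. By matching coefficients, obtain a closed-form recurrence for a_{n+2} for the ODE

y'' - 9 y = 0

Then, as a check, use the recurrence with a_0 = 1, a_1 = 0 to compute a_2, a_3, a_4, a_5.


Substitute y = sum_n a_n x^n into y'' + (const) y = 0.
y''(x) = sum_{n>=0} (n+2)(n+1) a_{n+2} x^n.
The ODE becomes sum_n [(n+2)(n+1) a_{n+2} - 9 a_n] x^n = 0.
Setting each coefficient to zero gives the recurrence:
  (n+2)(n+1) a_{n+2} - 9 a_n = 0,
  a_{n+2} = 9 / ((n+1)(n+2)) a_n.

Check with a_0 = 1, a_1 = 0 (apply the recurrence for n = 0, 1, 2, 3): a_0 = 1, a_1 = 0, a_2 = 9/2, a_3 = 0, a_4 = 27/8, a_5 = 0.

a_{n+2} = 9/((n+1)(n+2)) * a_n; check: a_0 = 1, a_1 = 0, a_2 = 9/2, a_3 = 0, a_4 = 27/8, a_5 = 0


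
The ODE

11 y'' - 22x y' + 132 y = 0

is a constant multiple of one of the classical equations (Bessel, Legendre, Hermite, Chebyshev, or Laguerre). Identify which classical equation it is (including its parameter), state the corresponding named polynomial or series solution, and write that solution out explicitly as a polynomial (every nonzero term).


All three coefficients share the factor 11; dividing through by 11 gives  y'' - 2x y' + 12 y = 0.
This matches the Hermite equation y'' - 2x y' + 2n y = 0 with 2n = 12, so n = 6; the polynomial solution is H_6(x).
With y = sum_k a_k x^k, matching x^k gives (k+2)(k+1) a_{k+2} = 2(k - n) a_k = 2(k - 6) a_k. The right side vanishes at k = 6, so the series with the parity of 6 terminates at degree 6.
Standard normalization: leading coefficient of H_n is 2^n, so a_6 = 2^6 = 64. Work downward with a_k = (k+1)(k+2) a_{k+2} / (2(k - n)):
  a_4 = (5)(6)(64) / (2(4 - 6)) = 1920/(-4) = -480
  a_2 = (3)(4)(-480) / (2(2 - 6)) = -5760/(-8) = 720
  a_0 = (1)(2)(720) / (2(0 - 6)) = 1440/(-12) = -120
Hence H_6(x) = 64 x^6 - 480 x^4 + 720 x^2 - 120.

H_6(x); series = 64 x^6 - 480 x^4 + 720 x^2 - 120


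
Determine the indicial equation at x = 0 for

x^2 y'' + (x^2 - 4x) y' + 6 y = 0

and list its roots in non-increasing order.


Divide by x^2 to reach normal form y'' + P_1(x) y' + P_2(x) y = 0 with P_1(x) = 1 - 4/x and P_2(x) = 6/x^2.
x = 0 is a singular point because the y'-coefficient 1 - 4/x has a pole at x = 0 and the y-coefficient 6/x^2 has a pole at x = 0.
It is a regular singular point because x P_1(x) = p(x) = x - 4 and x^2 P_2(x) = q(x) = 6 are polynomials, hence analytic at x = 0.
p(0) = -4,  q(0) = 6.
Indicial equation: r(r-1) + p(0) r + q(0) = 0, i.e. r^2 + (p(0) - 1) r + q(0) = 0, i.e. r^2 - 5 r + 6 = 0.
Discriminant: (-5)^2 - 4(6) = 1, so r = (5 ± 1)/2.
Solving: r_1 = 3, r_2 = 2.

indicial: r^2 - 5 r + 6 = 0; roots r_1 = 3, r_2 = 2


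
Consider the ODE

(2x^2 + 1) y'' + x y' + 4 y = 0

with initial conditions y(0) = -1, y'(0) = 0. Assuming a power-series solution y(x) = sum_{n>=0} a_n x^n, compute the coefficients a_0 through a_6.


Ansatz: y(x) = sum_{n>=0} a_n x^n, so y'(x) = sum_{n>=1} n a_n x^(n-1) and y''(x) = sum_{n>=2} n(n-1) a_n x^(n-2).
Substitute into P(x) y'' + Q(x) y' + R(x) y = 0 with P(x) = 2x^2 + 1, Q(x) = x, R(x) = 4, and match powers of x.
Initial conditions: a_0 = -1, a_1 = 0.
Setting the coefficient of each power of x to zero and solving order by order (substituting the coefficients already found):
  x^0: 2 a_2 + 4 a_0 = 0  ->  2 a_2 = -4 a_0 = 4  ->  a_2 = 2
  x^1: 6 a_3 + 5 a_1 = 0  ->  6 a_3 = -5 a_1 = 0  ->  a_3 = 0
  x^2: 12 a_4 + 10 a_2 = 0  ->  12 a_4 = -10 a_2 = -20  ->  a_4 = -5/3
  x^3: 20 a_5 + 19 a_3 = 0  ->  20 a_5 = -19 a_3 = 0  ->  a_5 = 0
  x^4: 30 a_6 + 32 a_4 = 0  ->  30 a_6 = -32 a_4 = 160/3  ->  a_6 = 16/9
Truncated series: y(x) = -1 + 2 x^2 - (5/3) x^4 + (16/9) x^6 + O(x^7).

a_0 = -1; a_1 = 0; a_2 = 2; a_3 = 0; a_4 = -5/3; a_5 = 0; a_6 = 16/9


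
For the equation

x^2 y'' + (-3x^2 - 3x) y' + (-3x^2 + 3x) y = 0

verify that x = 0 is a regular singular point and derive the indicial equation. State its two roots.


Divide by x^2 to reach normal form y'' + P_1(x) y' + P_2(x) y = 0 with P_1(x) = -3 - 3/x and P_2(x) = -3 + 3/x.
x = 0 is a singular point because the y'-coefficient -3 - 3/x has a pole at x = 0 and the y-coefficient -3 + 3/x has a pole at x = 0.
It is a regular singular point because x P_1(x) = p(x) = -3x - 3 and x^2 P_2(x) = q(x) = -3x^2 + 3x are polynomials, hence analytic at x = 0.
p(0) = -3,  q(0) = 0.
Indicial equation: r(r-1) + p(0) r + q(0) = 0, i.e. r^2 + (p(0) - 1) r + q(0) = 0, i.e. r^2 - 4 r = 0.
Discriminant: (-4)^2 - 4(0) = 16, so r = (4 ± 4)/2.
Solving: r_1 = 4, r_2 = 0.

indicial: r^2 - 4 r = 0; roots r_1 = 4, r_2 = 0


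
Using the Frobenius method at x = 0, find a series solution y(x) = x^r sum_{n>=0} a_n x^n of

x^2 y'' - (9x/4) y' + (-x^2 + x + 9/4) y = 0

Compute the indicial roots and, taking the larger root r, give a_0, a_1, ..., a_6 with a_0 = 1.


Write in Frobenius form y'' + (p(x)/x) y' + (q(x)/x^2) y = 0:
  p(x) = -9/4,  q(x) = -x^2 + x + 9/4.
Indicial equation: r(r-1) + (-9/4) r + (9/4) = 0 -> roots r_1 = 9/4, r_2 = 1.
Take r = r_1 = 9/4. Let y(x) = x^r sum_{n>=0} a_n x^n with a_0 = 1.
Substitute y = x^r sum a_n x^n and match x^{r+n}. The recurrence is
  D(n) a_n + 1 a_{n-1} - 1 a_{n-2} = 0,  where D(n) = (r+n)(r+n-1) + (-9/4)(r+n) + (9/4).
  a_n = [-1 a_{n-1} + 1 a_{n-2}] / D(n).
Since the indicial polynomial factors as (r - r_1)(r - r_2), D(n) = (r_1 + n - r_1)(r_1 + n - r_2) = n(n + 5/4).
Evaluating step by step (a_0 = 1):
  n = 1: D(1) = 1(1 + 5/4) = 9/4; numerator = -1(1) = -1; a_1 = (-1)/(9/4) = -4/9
  n = 2: D(2) = 2(2 + 5/4) = 13/2; numerator = -1(-4/9) + 1(1) = 13/9; a_2 = (13/9)/(13/2) = 2/9
  n = 3: D(3) = 3(3 + 5/4) = 51/4; numerator = -1(2/9) + 1(-4/9) = -2/3; a_3 = (-2/3)/(51/4) = -8/153
  n = 4: D(4) = 4(4 + 5/4) = 21; numerator = -1(-8/153) + 1(2/9) = 14/51; a_4 = (14/51)/(21) = 2/153
  n = 5: D(5) = 5(5 + 5/4) = 125/4; numerator = -1(2/153) + 1(-8/153) = -10/153; a_5 = (-10/153)/(125/4) = -8/3825
  n = 6: D(6) = 6(6 + 5/4) = 87/2; numerator = -1(-8/3825) + 1(2/153) = 58/3825; a_6 = (58/3825)/(87/2) = 4/11475

r = 9/4; a_0 = 1; a_1 = -4/9; a_2 = 2/9; a_3 = -8/153; a_4 = 2/153; a_5 = -8/3825; a_6 = 4/11475


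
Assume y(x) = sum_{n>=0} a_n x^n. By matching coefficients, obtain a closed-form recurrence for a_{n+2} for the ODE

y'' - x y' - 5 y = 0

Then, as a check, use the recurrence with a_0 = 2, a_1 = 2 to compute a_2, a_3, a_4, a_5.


Substitute y = sum_n a_n x^n.
y''(x) has coefficient (n+2)(n+1) a_{n+2} at x^n;
-x y'(x) has coefficient -n a_n at x^n (shift);
-5 y(x) has coefficient -5 a_n at x^n.
Matching x^n: (n+2)(n+1) a_{n+2} + (-n - 5) a_n = 0.
Thus a_{n+2} = (n + 5) / ((n+1)(n+2)) * a_n.

Check with a_0 = 2, a_1 = 2 (apply the recurrence for n = 0, 1, 2, 3): a_0 = 2, a_1 = 2, a_2 = 5, a_3 = 2, a_4 = 35/12, a_5 = 4/5.

a_(n+2) = (n + 5) / ((n+1)(n+2)) * a_n; check: a_0 = 2, a_1 = 2, a_2 = 5, a_3 = 2, a_4 = 35/12, a_5 = 4/5


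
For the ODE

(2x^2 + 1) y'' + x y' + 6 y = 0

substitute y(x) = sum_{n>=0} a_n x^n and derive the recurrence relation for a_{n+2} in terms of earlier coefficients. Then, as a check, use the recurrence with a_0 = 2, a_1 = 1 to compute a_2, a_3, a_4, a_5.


Substitute y = sum_n a_n x^n.
(1 + 2 x^2) y'' contributes (n+2)(n+1) a_{n+2} + 2 n(n-1) a_n at x^n.
x y'(x) contributes n a_n at x^n.
6 y(x) contributes 6 a_n at x^n.
Matching x^n: (n+2)(n+1) a_{n+2} + (2 n(n-1) + n + 6) a_n = 0.
Thus a_{n+2} = (-2 n(n-1) - n - 6) / ((n+1)(n+2)) * a_n.

Check with a_0 = 2, a_1 = 1 (apply the recurrence for n = 0, 1, 2, 3): a_0 = 2, a_1 = 1, a_2 = -6, a_3 = -7/6, a_4 = 6, a_5 = 49/40.

a_(n+2) = (-2 n(n-1) - n - 6) / ((n+1)(n+2)) * a_n; check: a_0 = 2, a_1 = 1, a_2 = -6, a_3 = -7/6, a_4 = 6, a_5 = 49/40


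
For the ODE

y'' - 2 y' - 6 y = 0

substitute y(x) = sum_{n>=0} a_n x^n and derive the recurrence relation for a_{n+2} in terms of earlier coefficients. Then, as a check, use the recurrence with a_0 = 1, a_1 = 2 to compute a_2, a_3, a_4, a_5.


Substitute y = sum_n a_n x^n.
y''(x) has coefficient (n+2)(n+1) a_{n+2} at x^n;
-2 y'(x) has coefficient -2 (n+1) a_{n+1} at x^n;
-6 y(x) has coefficient -6 a_n at x^n.
Matching x^n: (n+2)(n+1) a_{n+2} - 2 (n+1) a_{n+1} - 6 a_n = 0.
Thus a_{n+2} = [2 (n+1) a_{n+1} + 6 a_n] / ((n+1)(n+2)).

Check with a_0 = 1, a_1 = 2 (apply the recurrence for n = 0, 1, 2, 3): a_0 = 1, a_1 = 2, a_2 = 5, a_3 = 16/3, a_4 = 31/6, a_5 = 11/3.

a_(n+2) = [2 (n+1) a_(n+1) + 6 a_n] / ((n+1)(n+2)); check: a_0 = 1, a_1 = 2, a_2 = 5, a_3 = 16/3, a_4 = 31/6, a_5 = 11/3


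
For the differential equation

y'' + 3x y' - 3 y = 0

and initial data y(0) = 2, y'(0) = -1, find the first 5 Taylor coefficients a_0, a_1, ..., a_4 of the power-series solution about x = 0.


Ansatz: y(x) = sum_{n>=0} a_n x^n, so y'(x) = sum_{n>=1} n a_n x^(n-1) and y''(x) = sum_{n>=2} n(n-1) a_n x^(n-2).
Substitute into P(x) y'' + Q(x) y' + R(x) y = 0 with P(x) = 1, Q(x) = 3x, R(x) = -3, and match powers of x.
Initial conditions: a_0 = 2, a_1 = -1.
Setting the coefficient of each power of x to zero and solving order by order (substituting the coefficients already found):
  x^0: 2 a_2 - 3 a_0 = 0  ->  2 a_2 = 3 a_0 = 6  ->  a_2 = 3
  x^1: 6 a_3 = 0  ->  a_3 = 0
  x^2: 12 a_4 + 3 a_2 = 0  ->  12 a_4 = -3 a_2 = -9  ->  a_4 = -3/4
Truncated series: y(x) = 2 - x + 3 x^2 - (3/4) x^4 + O(x^5).

a_0 = 2; a_1 = -1; a_2 = 3; a_3 = 0; a_4 = -3/4


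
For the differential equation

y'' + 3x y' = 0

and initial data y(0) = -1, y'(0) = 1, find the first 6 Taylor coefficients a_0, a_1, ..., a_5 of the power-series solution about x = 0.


Ansatz: y(x) = sum_{n>=0} a_n x^n, so y'(x) = sum_{n>=1} n a_n x^(n-1) and y''(x) = sum_{n>=2} n(n-1) a_n x^(n-2).
Substitute into P(x) y'' + Q(x) y' + R(x) y = 0 with P(x) = 1, Q(x) = 3x, R(x) = 0, and match powers of x.
Initial conditions: a_0 = -1, a_1 = 1.
Setting the coefficient of each power of x to zero and solving order by order (substituting the coefficients already found):
  x^0: 2 a_2 = 0  ->  a_2 = 0
  x^1: 6 a_3 + 3 a_1 = 0  ->  6 a_3 = -3 a_1 = -3  ->  a_3 = -1/2
  x^2: 12 a_4 + 6 a_2 = 0  ->  12 a_4 = -6 a_2 = 0  ->  a_4 = 0
  x^3: 20 a_5 + 9 a_3 = 0  ->  20 a_5 = -9 a_3 = 9/2  ->  a_5 = 9/40
Truncated series: y(x) = -1 + x - (1/2) x^3 + (9/40) x^5 + O(x^6).

a_0 = -1; a_1 = 1; a_2 = 0; a_3 = -1/2; a_4 = 0; a_5 = 9/40


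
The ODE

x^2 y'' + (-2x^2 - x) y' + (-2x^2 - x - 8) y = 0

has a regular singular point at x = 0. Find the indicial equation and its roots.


Divide by x^2 to reach normal form y'' + P_1(x) y' + P_2(x) y = 0 with P_1(x) = -2 - 1/x and P_2(x) = -2 - 1/x - 8/x^2.
x = 0 is a singular point because the y'-coefficient -2 - 1/x has a pole at x = 0 and the y-coefficient -2 - 1/x - 8/x^2 has a pole at x = 0.
It is a regular singular point because x P_1(x) = p(x) = -2x - 1 and x^2 P_2(x) = q(x) = -2x^2 - x - 8 are polynomials, hence analytic at x = 0.
p(0) = -1,  q(0) = -8.
Indicial equation: r(r-1) + p(0) r + q(0) = 0, i.e. r^2 + (p(0) - 1) r + q(0) = 0, i.e. r^2 - 2 r - 8 = 0.
Discriminant: (-2)^2 - 4(-8) = 36, so r = (2 ± 6)/2.
Solving: r_1 = 4, r_2 = -2.

indicial: r^2 - 2 r - 8 = 0; roots r_1 = 4, r_2 = -2


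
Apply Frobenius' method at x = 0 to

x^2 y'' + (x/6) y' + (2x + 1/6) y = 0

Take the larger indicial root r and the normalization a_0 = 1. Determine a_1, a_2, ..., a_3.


Write in Frobenius form y'' + (p(x)/x) y' + (q(x)/x^2) y = 0:
  p(x) = 1/6,  q(x) = 2x + 1/6.
Indicial equation: r(r-1) + (1/6) r + (1/6) = 0 -> roots r_1 = 1/2, r_2 = 1/3.
Take r = r_1 = 1/2. Let y(x) = x^r sum_{n>=0} a_n x^n with a_0 = 1.
Substitute y = x^r sum a_n x^n and match x^{r+n}. The recurrence is
  D(n) a_n + 2 a_{n-1} = 0,  where D(n) = (r+n)(r+n-1) + (1/6)(r+n) + (1/6).
  a_n = -2 / D(n) * a_{n-1}.
Since the indicial polynomial factors as (r - r_1)(r - r_2), D(n) = (r_1 + n - r_1)(r_1 + n - r_2) = n(n + 1/6).
Evaluating step by step (a_0 = 1):
  n = 1: D(1) = 1(1 + 1/6) = 7/6; numerator = -2(1) = -2; a_1 = (-2)/(7/6) = -12/7
  n = 2: D(2) = 2(2 + 1/6) = 13/3; numerator = -2(-12/7) = 24/7; a_2 = (24/7)/(13/3) = 72/91
  n = 3: D(3) = 3(3 + 1/6) = 19/2; numerator = -2(72/91) = -144/91; a_3 = (-144/91)/(19/2) = -288/1729

r = 1/2; a_0 = 1; a_1 = -12/7; a_2 = 72/91; a_3 = -288/1729


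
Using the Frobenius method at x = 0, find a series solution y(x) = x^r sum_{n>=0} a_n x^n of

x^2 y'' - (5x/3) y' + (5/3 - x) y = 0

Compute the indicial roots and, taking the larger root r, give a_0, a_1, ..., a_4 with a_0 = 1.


Write in Frobenius form y'' + (p(x)/x) y' + (q(x)/x^2) y = 0:
  p(x) = -5/3,  q(x) = 5/3 - x.
Indicial equation: r(r-1) + (-5/3) r + (5/3) = 0 -> roots r_1 = 5/3, r_2 = 1.
Take r = r_1 = 5/3. Let y(x) = x^r sum_{n>=0} a_n x^n with a_0 = 1.
Substitute y = x^r sum a_n x^n and match x^{r+n}. The recurrence is
  D(n) a_n - 1 a_{n-1} = 0,  where D(n) = (r+n)(r+n-1) + (-5/3)(r+n) + (5/3).
  a_n = 1 / D(n) * a_{n-1}.
Since the indicial polynomial factors as (r - r_1)(r - r_2), D(n) = (r_1 + n - r_1)(r_1 + n - r_2) = n(n + 2/3).
Evaluating step by step (a_0 = 1):
  n = 1: D(1) = 1(1 + 2/3) = 5/3; numerator = 1(1) = 1; a_1 = (1)/(5/3) = 3/5
  n = 2: D(2) = 2(2 + 2/3) = 16/3; numerator = 1(3/5) = 3/5; a_2 = (3/5)/(16/3) = 9/80
  n = 3: D(3) = 3(3 + 2/3) = 11; numerator = 1(9/80) = 9/80; a_3 = (9/80)/(11) = 9/880
  n = 4: D(4) = 4(4 + 2/3) = 56/3; numerator = 1(9/880) = 9/880; a_4 = (9/880)/(56/3) = 27/49280

r = 5/3; a_0 = 1; a_1 = 3/5; a_2 = 9/80; a_3 = 9/880; a_4 = 27/49280


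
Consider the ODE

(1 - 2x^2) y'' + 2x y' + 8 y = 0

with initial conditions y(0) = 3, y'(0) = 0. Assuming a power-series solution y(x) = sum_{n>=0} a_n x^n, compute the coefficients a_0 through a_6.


Ansatz: y(x) = sum_{n>=0} a_n x^n, so y'(x) = sum_{n>=1} n a_n x^(n-1) and y''(x) = sum_{n>=2} n(n-1) a_n x^(n-2).
Substitute into P(x) y'' + Q(x) y' + R(x) y = 0 with P(x) = 1 - 2x^2, Q(x) = 2x, R(x) = 8, and match powers of x.
Initial conditions: a_0 = 3, a_1 = 0.
Setting the coefficient of each power of x to zero and solving order by order (substituting the coefficients already found):
  x^0: 2 a_2 + 8 a_0 = 0  ->  2 a_2 = -8 a_0 = -24  ->  a_2 = -12
  x^1: 6 a_3 + 10 a_1 = 0  ->  6 a_3 = -10 a_1 = 0  ->  a_3 = 0
  x^2: 12 a_4 + 8 a_2 = 0  ->  12 a_4 = -8 a_2 = 96  ->  a_4 = 8
  x^3: 20 a_5 + 2 a_3 = 0  ->  20 a_5 = -2 a_3 = 0  ->  a_5 = 0
  x^4: 30 a_6 - 8 a_4 = 0  ->  30 a_6 = 8 a_4 = 64  ->  a_6 = 32/15
Truncated series: y(x) = 3 - 12 x^2 + 8 x^4 + (32/15) x^6 + O(x^7).

a_0 = 3; a_1 = 0; a_2 = -12; a_3 = 0; a_4 = 8; a_5 = 0; a_6 = 32/15


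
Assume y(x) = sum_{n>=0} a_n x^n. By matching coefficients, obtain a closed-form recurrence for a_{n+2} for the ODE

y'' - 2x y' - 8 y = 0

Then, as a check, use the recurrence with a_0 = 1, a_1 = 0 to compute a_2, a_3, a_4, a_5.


Substitute y = sum_n a_n x^n.
y''(x) has coefficient (n+2)(n+1) a_{n+2} at x^n;
-2 x y'(x) has coefficient -2 n a_n at x^n (shift);
-8 y(x) has coefficient -8 a_n at x^n.
Matching x^n: (n+2)(n+1) a_{n+2} + (-2n - 8) a_n = 0.
Thus a_{n+2} = (2n + 8) / ((n+1)(n+2)) * a_n.

Check with a_0 = 1, a_1 = 0 (apply the recurrence for n = 0, 1, 2, 3): a_0 = 1, a_1 = 0, a_2 = 4, a_3 = 0, a_4 = 4, a_5 = 0.

a_(n+2) = (2n + 8) / ((n+1)(n+2)) * a_n; check: a_0 = 1, a_1 = 0, a_2 = 4, a_3 = 0, a_4 = 4, a_5 = 0


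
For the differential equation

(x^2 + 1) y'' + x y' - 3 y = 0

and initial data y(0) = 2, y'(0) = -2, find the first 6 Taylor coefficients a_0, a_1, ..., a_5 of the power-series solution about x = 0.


Ansatz: y(x) = sum_{n>=0} a_n x^n, so y'(x) = sum_{n>=1} n a_n x^(n-1) and y''(x) = sum_{n>=2} n(n-1) a_n x^(n-2).
Substitute into P(x) y'' + Q(x) y' + R(x) y = 0 with P(x) = x^2 + 1, Q(x) = x, R(x) = -3, and match powers of x.
Initial conditions: a_0 = 2, a_1 = -2.
Setting the coefficient of each power of x to zero and solving order by order (substituting the coefficients already found):
  x^0: 2 a_2 - 3 a_0 = 0  ->  2 a_2 = 3 a_0 = 6  ->  a_2 = 3
  x^1: 6 a_3 - 2 a_1 = 0  ->  6 a_3 = 2 a_1 = -4  ->  a_3 = -2/3
  x^2: 12 a_4 + a_2 = 0  ->  12 a_4 = -a_2 = -3  ->  a_4 = -1/4
  x^3: 20 a_5 + 6 a_3 = 0  ->  20 a_5 = -6 a_3 = 4  ->  a_5 = 1/5
Truncated series: y(x) = 2 - 2 x + 3 x^2 - (2/3) x^3 - (1/4) x^4 + (1/5) x^5 + O(x^6).

a_0 = 2; a_1 = -2; a_2 = 3; a_3 = -2/3; a_4 = -1/4; a_5 = 1/5


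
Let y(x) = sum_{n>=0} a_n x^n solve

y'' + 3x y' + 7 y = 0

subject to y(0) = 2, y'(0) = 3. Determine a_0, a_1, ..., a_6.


Ansatz: y(x) = sum_{n>=0} a_n x^n, so y'(x) = sum_{n>=1} n a_n x^(n-1) and y''(x) = sum_{n>=2} n(n-1) a_n x^(n-2).
Substitute into P(x) y'' + Q(x) y' + R(x) y = 0 with P(x) = 1, Q(x) = 3x, R(x) = 7, and match powers of x.
Initial conditions: a_0 = 2, a_1 = 3.
Setting the coefficient of each power of x to zero and solving order by order (substituting the coefficients already found):
  x^0: 2 a_2 + 7 a_0 = 0  ->  2 a_2 = -7 a_0 = -14  ->  a_2 = -7
  x^1: 6 a_3 + 10 a_1 = 0  ->  6 a_3 = -10 a_1 = -30  ->  a_3 = -5
  x^2: 12 a_4 + 13 a_2 = 0  ->  12 a_4 = -13 a_2 = 91  ->  a_4 = 91/12
  x^3: 20 a_5 + 16 a_3 = 0  ->  20 a_5 = -16 a_3 = 80  ->  a_5 = 4
  x^4: 30 a_6 + 19 a_4 = 0  ->  30 a_6 = -19 a_4 = -1729/12  ->  a_6 = -1729/360
Truncated series: y(x) = 2 + 3 x - 7 x^2 - 5 x^3 + (91/12) x^4 + 4 x^5 - (1729/360) x^6 + O(x^7).

a_0 = 2; a_1 = 3; a_2 = -7; a_3 = -5; a_4 = 91/12; a_5 = 4; a_6 = -1729/360


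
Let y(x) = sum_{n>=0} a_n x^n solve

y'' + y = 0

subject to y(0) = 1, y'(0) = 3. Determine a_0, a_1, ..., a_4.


Ansatz: y(x) = sum_{n>=0} a_n x^n, so y'(x) = sum_{n>=1} n a_n x^(n-1) and y''(x) = sum_{n>=2} n(n-1) a_n x^(n-2).
Substitute into P(x) y'' + Q(x) y' + R(x) y = 0 with P(x) = 1, Q(x) = 0, R(x) = 1, and match powers of x.
Initial conditions: a_0 = 1, a_1 = 3.
Setting the coefficient of each power of x to zero and solving order by order (substituting the coefficients already found):
  x^0: 2 a_2 + a_0 = 0  ->  2 a_2 = -a_0 = -1  ->  a_2 = -1/2
  x^1: 6 a_3 + a_1 = 0  ->  6 a_3 = -a_1 = -3  ->  a_3 = -1/2
  x^2: 12 a_4 + a_2 = 0  ->  12 a_4 = -a_2 = 1/2  ->  a_4 = 1/24
Truncated series: y(x) = 1 + 3 x - (1/2) x^2 - (1/2) x^3 + (1/24) x^4 + O(x^5).

a_0 = 1; a_1 = 3; a_2 = -1/2; a_3 = -1/2; a_4 = 1/24


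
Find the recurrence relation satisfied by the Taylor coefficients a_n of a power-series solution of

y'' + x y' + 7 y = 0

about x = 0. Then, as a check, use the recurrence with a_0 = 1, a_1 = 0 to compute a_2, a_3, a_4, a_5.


Substitute y = sum_n a_n x^n.
y''(x) has coefficient (n+2)(n+1) a_{n+2} at x^n;
x y'(x) has coefficient n a_n at x^n (shift);
7 y(x) has coefficient 7 a_n at x^n.
Matching x^n: (n+2)(n+1) a_{n+2} + (n + 7) a_n = 0.
Thus a_{n+2} = (-n - 7) / ((n+1)(n+2)) * a_n.

Check with a_0 = 1, a_1 = 0 (apply the recurrence for n = 0, 1, 2, 3): a_0 = 1, a_1 = 0, a_2 = -7/2, a_3 = 0, a_4 = 21/8, a_5 = 0.

a_(n+2) = (-n - 7) / ((n+1)(n+2)) * a_n; check: a_0 = 1, a_1 = 0, a_2 = -7/2, a_3 = 0, a_4 = 21/8, a_5 = 0


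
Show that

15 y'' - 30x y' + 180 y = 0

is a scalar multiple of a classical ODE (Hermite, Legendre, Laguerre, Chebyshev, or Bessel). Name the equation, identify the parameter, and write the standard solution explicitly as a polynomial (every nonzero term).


All three coefficients share the factor 15; dividing through by 15 gives  y'' - 2x y' + 12 y = 0.
This matches the Hermite equation y'' - 2x y' + 2n y = 0 with 2n = 12, so n = 6; the polynomial solution is H_6(x).
With y = sum_k a_k x^k, matching x^k gives (k+2)(k+1) a_{k+2} = 2(k - n) a_k = 2(k - 6) a_k. The right side vanishes at k = 6, so the series with the parity of 6 terminates at degree 6.
Standard normalization: leading coefficient of H_n is 2^n, so a_6 = 2^6 = 64. Work downward with a_k = (k+1)(k+2) a_{k+2} / (2(k - n)):
  a_4 = (5)(6)(64) / (2(4 - 6)) = 1920/(-4) = -480
  a_2 = (3)(4)(-480) / (2(2 - 6)) = -5760/(-8) = 720
  a_0 = (1)(2)(720) / (2(0 - 6)) = 1440/(-12) = -120
Hence H_6(x) = 64 x^6 - 480 x^4 + 720 x^2 - 120.

H_6(x); series = 64 x^6 - 480 x^4 + 720 x^2 - 120
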